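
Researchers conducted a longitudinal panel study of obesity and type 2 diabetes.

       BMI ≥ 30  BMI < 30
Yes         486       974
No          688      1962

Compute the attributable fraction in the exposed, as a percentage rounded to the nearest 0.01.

19.86

Reading the table with exposure as columns: a = 486 (BMI ≥ 30, case), b = 688 (BMI ≥ 30, non-case), c = 974 (BMI < 30, case), d = 1962.
Risk in exposed = 486/1174 = 0.41397; risk in unexposed = 974/2936 = 0.33174.
RR = 0.41397/0.33174 = 1.24786
AR% = (RR − 1)/RR × 100 = (1.24786 − 1)/1.24786 × 100 = 19.8627%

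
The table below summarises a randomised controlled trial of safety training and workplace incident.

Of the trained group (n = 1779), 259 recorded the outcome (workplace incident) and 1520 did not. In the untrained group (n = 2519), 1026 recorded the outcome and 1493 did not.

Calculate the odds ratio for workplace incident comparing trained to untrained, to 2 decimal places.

From the description: a = 259, b = 1520, c = 1026, d = 1493.
OR = (a·d)/(b·c) = (259 × 1493) / (1520 × 1026) = 386687 / 1559520 = 0.24795
Exposure is associated with lower odds of workplace incident (OR = 0.25 < 1).

0.25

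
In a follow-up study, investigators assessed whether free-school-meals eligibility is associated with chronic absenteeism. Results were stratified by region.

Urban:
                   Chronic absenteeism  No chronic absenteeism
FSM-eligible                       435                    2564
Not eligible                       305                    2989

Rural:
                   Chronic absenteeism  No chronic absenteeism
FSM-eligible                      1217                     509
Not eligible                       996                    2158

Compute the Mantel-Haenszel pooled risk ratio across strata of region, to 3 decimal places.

2.038

RR_MH = Σ(aᵢ·n₀ᵢ/nᵢ) / Σ(cᵢ·n₁ᵢ/nᵢ), with n₁ᵢ = aᵢ+bᵢ (exposed), n₀ᵢ = cᵢ+dᵢ (unexposed), nᵢ = n₁ᵢ+n₀ᵢ.
Stratum 1 (Urban): n₁ = 2999, n₀ = 3294, n = 6293; a·n₀/n = 435·3294/6293 = 227.6959; c·n₁/n = 305·2999/6293 = 145.3512
Stratum 2 (Rural): n₁ = 1726, n₀ = 3154, n = 4880; a·n₀/n = 1217·3154/4880 = 786.5611; c·n₁/n = 996·1726/4880 = 352.2738
RR_MH = (227.6959 + 786.5611) / (145.3512 + 352.2738) = 1014.2569 / 497.6250 = 2.03820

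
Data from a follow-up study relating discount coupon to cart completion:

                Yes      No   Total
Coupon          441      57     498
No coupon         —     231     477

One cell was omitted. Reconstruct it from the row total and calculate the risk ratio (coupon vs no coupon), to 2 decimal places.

1.72

The missing cell is in the unexposed row: 477 − 231 = 246.
So a = 441, b = 57, c = 246, d = 231.
RR = [a/(a+b)] / [c/(c+d)] = (441/498) / (246/477) = 0.88554/0.51572 = 1.71709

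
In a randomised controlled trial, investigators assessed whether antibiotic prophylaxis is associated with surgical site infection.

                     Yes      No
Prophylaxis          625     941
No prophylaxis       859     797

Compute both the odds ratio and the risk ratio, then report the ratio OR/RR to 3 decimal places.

Cells: a = 625, b = 941, c = 859, d = 797.
OR = (625·797)/(941·859) = 498125/808319 = 0.61625
Risk in exposed = 625/1566 = 0.39911; risk in unexposed = 859/1656 = 0.51872; RR = 0.76941
OR/RR = 0.61625 / 0.76941 = 0.80094
The outcome is not rare, so the OR lies further from 1 than the RR.

0.801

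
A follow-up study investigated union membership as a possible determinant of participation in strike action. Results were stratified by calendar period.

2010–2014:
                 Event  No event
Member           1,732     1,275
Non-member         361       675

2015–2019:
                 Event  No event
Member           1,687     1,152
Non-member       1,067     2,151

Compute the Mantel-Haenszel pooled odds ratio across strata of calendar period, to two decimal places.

OR_MH = Σ(aᵢdᵢ/nᵢ) / Σ(bᵢcᵢ/nᵢ), where nᵢ is the stratum total.
Stratum 1 (2010–2014): n = 4043; a·d/n = 1732·675/4043 = 289.1665; b·c/n = 1275·361/4043 = 113.8449
Stratum 2 (2015–2019): n = 6057; a·d/n = 1687·2151/6057 = 599.0981; b·c/n = 1152·1067/6057 = 202.9361
OR_MH = (289.1665 + 599.0981) / (113.8449 + 202.9361) = 888.2645 / 316.7810 = 2.80403

2.80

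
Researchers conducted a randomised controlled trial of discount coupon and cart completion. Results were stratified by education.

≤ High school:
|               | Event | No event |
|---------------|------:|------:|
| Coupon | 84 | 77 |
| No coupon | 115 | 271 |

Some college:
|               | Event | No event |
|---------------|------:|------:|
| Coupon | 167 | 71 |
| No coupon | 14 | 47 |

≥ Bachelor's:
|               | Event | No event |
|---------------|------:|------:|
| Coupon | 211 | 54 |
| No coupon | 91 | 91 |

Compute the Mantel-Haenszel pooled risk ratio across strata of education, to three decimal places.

1.812

RR_MH = Σ(aᵢ·n₀ᵢ/nᵢ) / Σ(cᵢ·n₁ᵢ/nᵢ), with n₁ᵢ = aᵢ+bᵢ (exposed), n₀ᵢ = cᵢ+dᵢ (unexposed), nᵢ = n₁ᵢ+n₀ᵢ.
Stratum 1 (≤ High school): n₁ = 161, n₀ = 386, n = 547; a·n₀/n = 84·386/547 = 59.2761; c·n₁/n = 115·161/547 = 33.8483
Stratum 2 (Some college): n₁ = 238, n₀ = 61, n = 299; a·n₀/n = 167·61/299 = 34.0702; c·n₁/n = 14·238/299 = 11.1438
Stratum 3 (≥ Bachelor's): n₁ = 265, n₀ = 182, n = 447; a·n₀/n = 211·182/447 = 85.9105; c·n₁/n = 91·265/447 = 53.9485
RR_MH = (59.2761 + 34.0702 + 85.9105) / (33.8483 + 11.1438 + 53.9485) = 179.2568 / 98.9406 = 1.81176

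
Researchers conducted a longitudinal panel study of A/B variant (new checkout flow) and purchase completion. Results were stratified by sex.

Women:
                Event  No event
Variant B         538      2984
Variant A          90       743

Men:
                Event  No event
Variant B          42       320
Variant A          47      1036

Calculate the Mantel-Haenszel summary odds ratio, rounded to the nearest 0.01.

1.69

OR_MH = Σ(aᵢdᵢ/nᵢ) / Σ(bᵢcᵢ/nᵢ), where nᵢ is the stratum total.
Stratum 1 (Women): n = 4355; a·d/n = 538·743/4355 = 91.7874; b·c/n = 2984·90/4355 = 61.6670
Stratum 2 (Men): n = 1445; a·d/n = 42·1036/1445 = 30.1121; b·c/n = 320·47/1445 = 10.4083
OR_MH = (91.7874 + 30.1121) / (61.6670 + 10.4083) = 121.8995 / 72.0754 = 1.69128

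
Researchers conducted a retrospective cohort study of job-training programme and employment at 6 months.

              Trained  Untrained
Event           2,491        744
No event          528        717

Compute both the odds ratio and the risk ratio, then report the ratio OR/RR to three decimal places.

Reading the table with exposure as columns: a = 2491 (Trained, case), b = 528 (Trained, non-case), c = 744 (Untrained, case), d = 717.
OR = (2491·717)/(528·744) = 1786047/392832 = 4.54659
Risk in exposed = 2491/3019 = 0.82511; risk in unexposed = 744/1461 = 0.50924; RR = 1.62027
OR/RR = 4.54659 / 1.62027 = 2.80607
The outcome is not rare, so the OR lies further from 1 than the RR.

2.806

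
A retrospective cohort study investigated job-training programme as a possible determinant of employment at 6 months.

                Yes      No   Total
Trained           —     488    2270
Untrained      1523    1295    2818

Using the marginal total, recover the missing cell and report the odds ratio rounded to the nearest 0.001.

3.105

The missing cell is in the exposed row: 2270 − 488 = 1782.
So a = 1782, b = 488, c = 1523, d = 1295.
OR = (a·d)/(b·c) = (1782 × 1295) / (488 × 1523) = 2307690 / 743224 = 3.10497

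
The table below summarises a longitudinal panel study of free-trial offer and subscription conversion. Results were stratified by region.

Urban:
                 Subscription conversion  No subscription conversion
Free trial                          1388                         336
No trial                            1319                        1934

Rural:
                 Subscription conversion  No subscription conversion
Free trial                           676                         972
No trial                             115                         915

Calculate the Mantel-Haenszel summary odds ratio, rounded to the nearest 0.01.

OR_MH = Σ(aᵢdᵢ/nᵢ) / Σ(bᵢcᵢ/nᵢ), where nᵢ is the stratum total.
Stratum 1 (Urban): n = 4977; a·d/n = 1388·1934/4977 = 539.3595; b·c/n = 336·1319/4977 = 89.0464
Stratum 2 (Rural): n = 2678; a·d/n = 676·915/2678 = 230.9709; b·c/n = 972·115/2678 = 41.7401
OR_MH = (539.3595 + 230.9709) / (89.0464 + 41.7401) = 770.3303 / 130.7865 = 5.88998

5.89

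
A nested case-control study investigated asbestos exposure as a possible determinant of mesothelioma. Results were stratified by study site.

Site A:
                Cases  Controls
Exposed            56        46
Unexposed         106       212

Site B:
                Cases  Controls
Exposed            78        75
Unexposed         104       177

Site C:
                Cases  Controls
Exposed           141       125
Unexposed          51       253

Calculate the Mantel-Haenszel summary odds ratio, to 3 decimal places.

3.009

OR_MH = Σ(aᵢdᵢ/nᵢ) / Σ(bᵢcᵢ/nᵢ), where nᵢ is the stratum total.
Stratum 1 (Site A): n = 420; a·d/n = 56·212/420 = 28.2667; b·c/n = 46·106/420 = 11.6095
Stratum 2 (Site B): n = 434; a·d/n = 78·177/434 = 31.8111; b·c/n = 75·104/434 = 17.9724
Stratum 3 (Site C): n = 570; a·d/n = 141·253/570 = 62.5842; b·c/n = 125·51/570 = 11.1842
OR_MH = (28.2667 + 31.8111 + 62.5842) / (11.6095 + 17.9724 + 11.1842) = 122.6619 / 40.7661 = 3.00892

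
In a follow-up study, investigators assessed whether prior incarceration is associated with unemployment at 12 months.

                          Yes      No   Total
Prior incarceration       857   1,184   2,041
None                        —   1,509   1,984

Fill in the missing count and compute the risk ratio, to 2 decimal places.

The missing cell is in the unexposed row: 1984 − 1509 = 475.
So a = 857, b = 1184, c = 475, d = 1509.
RR = [a/(a+b)] / [c/(c+d)] = (857/2041) / (475/1984) = 0.41989/0.23942 = 1.75382

1.75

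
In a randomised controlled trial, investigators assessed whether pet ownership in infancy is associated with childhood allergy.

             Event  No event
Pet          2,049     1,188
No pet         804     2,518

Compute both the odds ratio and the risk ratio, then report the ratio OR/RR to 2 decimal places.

2.07

Cells: a = 2049, b = 1188, c = 804, d = 2518.
OR = (2049·2518)/(1188·804) = 5159382/955152 = 5.40163
Risk in exposed = 2049/3237 = 0.63299; risk in unexposed = 804/3322 = 0.24202; RR = 2.61543
OR/RR = 5.40163 / 2.61543 = 2.06530
The outcome is not rare, so the OR lies further from 1 than the RR.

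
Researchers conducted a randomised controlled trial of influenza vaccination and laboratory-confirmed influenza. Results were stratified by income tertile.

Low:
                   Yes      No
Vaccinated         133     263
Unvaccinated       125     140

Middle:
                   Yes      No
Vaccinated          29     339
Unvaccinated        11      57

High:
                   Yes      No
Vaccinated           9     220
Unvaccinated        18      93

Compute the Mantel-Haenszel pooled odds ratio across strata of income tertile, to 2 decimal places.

OR_MH = Σ(aᵢdᵢ/nᵢ) / Σ(bᵢcᵢ/nᵢ), where nᵢ is the stratum total.
Stratum 1 (Low): n = 661; a·d/n = 133·140/661 = 28.1694; b·c/n = 263·125/661 = 49.7352
Stratum 2 (Middle): n = 436; a·d/n = 29·57/436 = 3.7913; b·c/n = 339·11/436 = 8.5528
Stratum 3 (High): n = 340; a·d/n = 9·93/340 = 2.4618; b·c/n = 220·18/340 = 11.6471
OR_MH = (28.1694 + 3.7913 + 2.4618) / (49.7352 + 8.5528 + 11.6471) = 34.4225 / 69.9351 = 0.49221

0.49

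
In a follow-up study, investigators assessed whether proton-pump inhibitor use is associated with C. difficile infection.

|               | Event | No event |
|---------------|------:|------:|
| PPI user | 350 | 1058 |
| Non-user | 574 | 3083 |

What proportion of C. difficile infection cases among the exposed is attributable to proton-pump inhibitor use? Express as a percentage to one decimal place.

Cells: a = 350, b = 1058, c = 574, d = 3083.
Risk in exposed = 350/1408 = 0.24858; risk in unexposed = 574/3657 = 0.15696.
RR = 0.24858/0.15696 = 1.58372
AR% = (RR − 1)/RR × 100 = (1.58372 − 1)/1.58372 × 100 = 36.8575%

36.9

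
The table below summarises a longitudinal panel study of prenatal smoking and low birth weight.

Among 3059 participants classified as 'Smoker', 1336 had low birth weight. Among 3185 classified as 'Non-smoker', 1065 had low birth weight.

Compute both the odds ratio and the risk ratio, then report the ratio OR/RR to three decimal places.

From the description: a = 1336, b = 1723, c = 1065, d = 2120.
OR = (1336·2120)/(1723·1065) = 2832320/1834995 = 1.54350
Risk in exposed = 1336/3059 = 0.43674; risk in unexposed = 1065/3185 = 0.33438; RR = 1.30613
OR/RR = 1.54350 / 1.30613 = 1.18174
The outcome is not rare, so the OR lies further from 1 than the RR.

1.182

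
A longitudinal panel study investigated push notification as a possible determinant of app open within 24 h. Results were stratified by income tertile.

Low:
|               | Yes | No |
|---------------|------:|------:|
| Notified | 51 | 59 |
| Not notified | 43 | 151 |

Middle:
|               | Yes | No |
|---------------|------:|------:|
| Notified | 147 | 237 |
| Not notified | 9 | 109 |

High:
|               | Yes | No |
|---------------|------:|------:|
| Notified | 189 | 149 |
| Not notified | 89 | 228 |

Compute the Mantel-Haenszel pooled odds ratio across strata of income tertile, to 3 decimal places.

OR_MH = Σ(aᵢdᵢ/nᵢ) / Σ(bᵢcᵢ/nᵢ), where nᵢ is the stratum total.
Stratum 1 (Low): n = 304; a·d/n = 51·151/304 = 25.3322; b·c/n = 59·43/304 = 8.3454
Stratum 2 (Middle): n = 502; a·d/n = 147·109/502 = 31.9183; b·c/n = 237·9/502 = 4.2490
Stratum 3 (High): n = 655; a·d/n = 189·228/655 = 65.7893; b·c/n = 149·89/655 = 20.2458
OR_MH = (25.3322 + 31.9183 + 65.7893) / (8.3454 + 4.2490 + 20.2458) = 123.0399 / 32.8402 = 3.74662

3.747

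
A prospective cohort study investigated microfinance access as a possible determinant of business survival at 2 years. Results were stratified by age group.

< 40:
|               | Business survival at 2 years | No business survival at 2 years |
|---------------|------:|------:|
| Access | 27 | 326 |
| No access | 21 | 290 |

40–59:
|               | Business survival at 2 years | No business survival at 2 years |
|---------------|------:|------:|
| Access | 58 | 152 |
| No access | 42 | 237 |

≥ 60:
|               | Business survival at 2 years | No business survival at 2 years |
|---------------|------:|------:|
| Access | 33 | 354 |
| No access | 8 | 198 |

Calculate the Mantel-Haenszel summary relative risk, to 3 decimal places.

RR_MH = Σ(aᵢ·n₀ᵢ/nᵢ) / Σ(cᵢ·n₁ᵢ/nᵢ), with n₁ᵢ = aᵢ+bᵢ (exposed), n₀ᵢ = cᵢ+dᵢ (unexposed), nᵢ = n₁ᵢ+n₀ᵢ.
Stratum 1 (< 40): n₁ = 353, n₀ = 311, n = 664; a·n₀/n = 27·311/664 = 12.6461; c·n₁/n = 21·353/664 = 11.1642
Stratum 2 (40–59): n₁ = 210, n₀ = 279, n = 489; a·n₀/n = 58·279/489 = 33.0920; c·n₁/n = 42·210/489 = 18.0368
Stratum 3 (≥ 60): n₁ = 387, n₀ = 206, n = 593; a·n₀/n = 33·206/593 = 11.4637; c·n₁/n = 8·387/593 = 5.2209
RR_MH = (12.6461 + 33.0920 + 11.4637) / (11.1642 + 18.0368 + 5.2209) = 57.2019 / 34.4219 = 1.66179

1.662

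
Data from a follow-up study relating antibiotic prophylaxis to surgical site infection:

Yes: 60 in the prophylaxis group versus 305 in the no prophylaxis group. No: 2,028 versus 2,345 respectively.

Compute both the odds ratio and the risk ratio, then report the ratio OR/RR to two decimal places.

0.91

From the description: a = 60, b = 2028, c = 305, d = 2345.
OR = (60·2345)/(2028·305) = 140700/618540 = 0.22747
Risk in exposed = 60/2088 = 0.02874; risk in unexposed = 305/2650 = 0.11509; RR = 0.24967
OR/RR = 0.22747 / 0.24967 = 0.91109
The outcome is not rare, so the OR lies further from 1 than the RR.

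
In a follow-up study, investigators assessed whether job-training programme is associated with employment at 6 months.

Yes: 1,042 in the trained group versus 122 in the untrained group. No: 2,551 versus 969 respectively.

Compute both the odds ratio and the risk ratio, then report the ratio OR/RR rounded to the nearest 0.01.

1.25

From the description: a = 1042, b = 2551, c = 122, d = 969.
OR = (1042·969)/(2551·122) = 1009698/311222 = 3.24430
Risk in exposed = 1042/3593 = 0.29001; risk in unexposed = 122/1091 = 0.11182; RR = 2.59344
OR/RR = 3.24430 / 2.59344 = 1.25097
The outcome is not rare, so the OR lies further from 1 than the RR.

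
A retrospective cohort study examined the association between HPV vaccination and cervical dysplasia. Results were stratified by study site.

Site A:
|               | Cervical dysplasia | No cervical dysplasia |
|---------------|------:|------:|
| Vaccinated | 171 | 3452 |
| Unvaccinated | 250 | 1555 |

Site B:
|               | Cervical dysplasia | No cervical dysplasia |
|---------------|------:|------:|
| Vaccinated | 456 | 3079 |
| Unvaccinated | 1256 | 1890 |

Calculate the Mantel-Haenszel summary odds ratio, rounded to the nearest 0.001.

0.241

OR_MH = Σ(aᵢdᵢ/nᵢ) / Σ(bᵢcᵢ/nᵢ), where nᵢ is the stratum total.
Stratum 1 (Site A): n = 5428; a·d/n = 171·1555/5428 = 48.9877; b·c/n = 3452·250/5428 = 158.9904
Stratum 2 (Site B): n = 6681; a·d/n = 456·1890/6681 = 128.9987; b·c/n = 3079·1256/6681 = 578.8391
OR_MH = (48.9877 + 128.9987) / (158.9904 + 578.8391) = 177.9863 / 737.8295 = 0.24123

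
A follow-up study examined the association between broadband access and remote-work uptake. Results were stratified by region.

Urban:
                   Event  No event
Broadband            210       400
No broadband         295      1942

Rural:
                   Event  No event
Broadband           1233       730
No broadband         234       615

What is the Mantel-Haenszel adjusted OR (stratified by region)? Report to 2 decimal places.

4.04

OR_MH = Σ(aᵢdᵢ/nᵢ) / Σ(bᵢcᵢ/nᵢ), where nᵢ is the stratum total.
Stratum 1 (Urban): n = 2847; a·d/n = 210·1942/2847 = 143.2455; b·c/n = 400·295/2847 = 41.4471
Stratum 2 (Rural): n = 2812; a·d/n = 1233·615/2812 = 269.6639; b·c/n = 730·234/2812 = 60.7468
OR_MH = (143.2455 + 269.6639) / (41.4471 + 60.7468) = 412.9095 / 102.1939 = 4.04045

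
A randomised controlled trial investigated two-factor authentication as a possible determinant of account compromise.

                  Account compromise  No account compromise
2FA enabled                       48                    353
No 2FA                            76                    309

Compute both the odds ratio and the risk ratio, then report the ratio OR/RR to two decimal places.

Cells: a = 48, b = 353, c = 76, d = 309.
OR = (48·309)/(353·76) = 14832/26828 = 0.55286
Risk in exposed = 48/401 = 0.11970; risk in unexposed = 76/385 = 0.19740; RR = 0.60638
OR/RR = 0.55286 / 0.60638 = 0.91173
The outcome is not rare, so the OR lies further from 1 than the RR.

0.91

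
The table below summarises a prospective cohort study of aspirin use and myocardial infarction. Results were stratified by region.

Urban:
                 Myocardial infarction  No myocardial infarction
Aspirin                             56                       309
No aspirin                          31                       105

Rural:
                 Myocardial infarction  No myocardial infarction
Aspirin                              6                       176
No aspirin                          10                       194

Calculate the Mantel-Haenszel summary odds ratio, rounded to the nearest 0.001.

0.623

OR_MH = Σ(aᵢdᵢ/nᵢ) / Σ(bᵢcᵢ/nᵢ), where nᵢ is the stratum total.
Stratum 1 (Urban): n = 501; a·d/n = 56·105/501 = 11.7365; b·c/n = 309·31/501 = 19.1198
Stratum 2 (Rural): n = 386; a·d/n = 6·194/386 = 3.0155; b·c/n = 176·10/386 = 4.5596
OR_MH = (11.7365 + 3.0155) / (19.1198 + 4.5596) = 14.7521 / 23.6793 = 0.62299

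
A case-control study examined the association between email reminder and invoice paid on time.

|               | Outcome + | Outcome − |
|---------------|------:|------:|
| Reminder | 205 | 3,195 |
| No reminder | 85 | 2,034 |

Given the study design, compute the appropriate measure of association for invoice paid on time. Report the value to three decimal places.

Cells: a = 205, b = 3195, c = 85, d = 2034.
This is a case-control study: participants were sampled on outcome status, so risks in the source population cannot be estimated directly — relative risk is not valid here. The odds ratio is the appropriate measure.
OR = (a·d)/(b·c) = (205 × 2034) / (3195 × 85) = 416970 / 271575 = 1.53538

1.535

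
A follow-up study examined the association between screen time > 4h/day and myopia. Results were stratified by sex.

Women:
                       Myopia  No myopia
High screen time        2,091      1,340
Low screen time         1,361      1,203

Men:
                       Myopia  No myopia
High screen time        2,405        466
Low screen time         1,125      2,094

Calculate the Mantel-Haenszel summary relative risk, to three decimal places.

1.654

RR_MH = Σ(aᵢ·n₀ᵢ/nᵢ) / Σ(cᵢ·n₁ᵢ/nᵢ), with n₁ᵢ = aᵢ+bᵢ (exposed), n₀ᵢ = cᵢ+dᵢ (unexposed), nᵢ = n₁ᵢ+n₀ᵢ.
Stratum 1 (Women): n₁ = 3431, n₀ = 2564, n = 5995; a·n₀/n = 2091·2564/5995 = 894.2992; c·n₁/n = 1361·3431/5995 = 778.9143
Stratum 2 (Men): n₁ = 2871, n₀ = 3219, n = 6090; a·n₀/n = 2405·3219/6090 = 1271.2143; c·n₁/n = 1125·2871/6090 = 530.3571
RR_MH = (894.2992 + 1271.2143) / (778.9143 + 530.3571) = 2165.5135 / 1309.2714 = 1.65398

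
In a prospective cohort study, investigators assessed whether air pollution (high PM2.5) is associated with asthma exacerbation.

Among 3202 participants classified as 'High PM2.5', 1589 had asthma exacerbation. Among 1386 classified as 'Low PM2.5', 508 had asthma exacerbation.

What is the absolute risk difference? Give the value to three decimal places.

From the description: a = 1589, b = 1613, c = 508, d = 878.
Risk in exposed = 1589/3202 = 0.496252; risk in unexposed = 508/1386 = 0.366522.
Risk difference = 0.496252 − 0.366522 = 0.129730

0.130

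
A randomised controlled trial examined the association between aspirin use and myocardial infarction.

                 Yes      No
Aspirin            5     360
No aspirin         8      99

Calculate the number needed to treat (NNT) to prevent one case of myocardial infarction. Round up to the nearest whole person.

Risk in treated group = 5/365 = 0.01370; risk in control = 8/107 = 0.07477.
Absolute risk reduction = 0.07477 − 0.01370 = 0.06107
NNT = 1 / ARR = 1 / 0.06107 = 16.375 → round up → 17

17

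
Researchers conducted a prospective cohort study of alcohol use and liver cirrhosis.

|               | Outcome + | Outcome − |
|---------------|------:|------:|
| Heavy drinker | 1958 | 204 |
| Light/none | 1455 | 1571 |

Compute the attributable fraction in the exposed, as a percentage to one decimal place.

Cells: a = 1958, b = 204, c = 1455, d = 1571.
Risk in exposed = 1958/2162 = 0.90564; risk in unexposed = 1455/3026 = 0.48083.
RR = 0.90564/0.48083 = 1.88349
AR% = (RR − 1)/RR × 100 = (1.88349 − 1)/1.88349 × 100 = 46.9070%

46.9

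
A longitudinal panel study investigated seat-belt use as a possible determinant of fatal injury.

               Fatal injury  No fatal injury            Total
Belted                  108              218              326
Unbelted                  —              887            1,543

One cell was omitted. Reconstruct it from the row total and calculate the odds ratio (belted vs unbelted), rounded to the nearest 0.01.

0.67

The missing cell is in the unexposed row: 1543 − 887 = 656.
So a = 108, b = 218, c = 656, d = 887.
OR = (a·d)/(b·c) = (108 × 887) / (218 × 656) = 95796 / 143008 = 0.66986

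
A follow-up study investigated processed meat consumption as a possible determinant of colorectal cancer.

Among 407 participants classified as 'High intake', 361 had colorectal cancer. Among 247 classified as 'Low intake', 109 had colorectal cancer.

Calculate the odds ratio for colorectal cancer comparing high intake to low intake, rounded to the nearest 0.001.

From the description: a = 361, b = 46, c = 109, d = 138.
OR = (a·d)/(b·c) = (361 × 138) / (46 × 109) = 49818 / 5014 = 9.93578
The odds of colorectal cancer are about 9.94 times as high in the high intake group.

9.936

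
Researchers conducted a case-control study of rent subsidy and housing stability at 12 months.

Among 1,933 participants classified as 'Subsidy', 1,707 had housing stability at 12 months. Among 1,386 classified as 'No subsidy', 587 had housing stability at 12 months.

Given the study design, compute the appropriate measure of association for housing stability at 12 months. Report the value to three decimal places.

10.281

From the description: a = 1707, b = 226, c = 587, d = 799.
This is a case-control study: participants were sampled on outcome status, so risks in the source population cannot be estimated directly — relative risk is not valid here. The odds ratio is the appropriate measure.
OR = (a·d)/(b·c) = (1707 × 799) / (226 × 587) = 1363893 / 132662 = 10.28096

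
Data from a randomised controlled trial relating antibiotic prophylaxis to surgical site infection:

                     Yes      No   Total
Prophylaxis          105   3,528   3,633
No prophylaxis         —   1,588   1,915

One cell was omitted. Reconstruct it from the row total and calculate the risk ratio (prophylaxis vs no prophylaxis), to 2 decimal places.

0.17

The missing cell is in the unexposed row: 1915 − 1588 = 327.
So a = 105, b = 3528, c = 327, d = 1588.
RR = [a/(a+b)] / [c/(c+d)] = (105/3633) / (327/1915) = 0.02890/0.17076 = 0.16926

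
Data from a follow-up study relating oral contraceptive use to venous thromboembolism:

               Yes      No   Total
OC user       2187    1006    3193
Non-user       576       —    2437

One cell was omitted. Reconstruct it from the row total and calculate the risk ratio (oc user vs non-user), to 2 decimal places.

2.90

The missing cell is in the unexposed row: 2437 − 576 = 1861.
So a = 2187, b = 1006, c = 576, d = 1861.
RR = [a/(a+b)] / [c/(c+d)] = (2187/3193) / (576/2437) = 0.68494/0.23636 = 2.89790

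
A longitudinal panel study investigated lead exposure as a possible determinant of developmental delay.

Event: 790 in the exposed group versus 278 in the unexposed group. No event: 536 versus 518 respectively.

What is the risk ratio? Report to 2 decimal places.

1.71

From the description: a = 790, b = 536, c = 278, d = 518.
Risk in exposed = 790/1326 = 0.59578; risk in unexposed = 278/796 = 0.34925.
RR = 0.59578 / 0.34925 = 1.70589
The risk among the exposed is 1.71 times that among the unexposed.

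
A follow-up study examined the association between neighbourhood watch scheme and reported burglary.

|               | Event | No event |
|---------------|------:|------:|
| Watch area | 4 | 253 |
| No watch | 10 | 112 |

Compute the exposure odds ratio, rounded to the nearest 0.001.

0.177

Cells: a = 4, b = 253, c = 10, d = 112.
OR = (a·d)/(b·c) = (4 × 112) / (253 × 10) = 448 / 2530 = 0.17708
Exposure is associated with lower odds of reported burglary (OR = 0.18 < 1).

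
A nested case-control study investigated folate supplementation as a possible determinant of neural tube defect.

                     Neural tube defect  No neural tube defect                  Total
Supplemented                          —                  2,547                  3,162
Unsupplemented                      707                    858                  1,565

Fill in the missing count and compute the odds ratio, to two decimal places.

The missing cell is in the exposed row: 3162 − 2547 = 615.
So a = 615, b = 2547, c = 707, d = 858.
OR = (a·d)/(b·c) = (615 × 858) / (2547 × 707) = 527670 / 1800729 = 0.29303

0.29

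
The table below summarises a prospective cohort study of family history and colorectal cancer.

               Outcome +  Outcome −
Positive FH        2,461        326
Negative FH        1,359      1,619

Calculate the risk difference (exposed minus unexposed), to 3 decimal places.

0.427

Cells: a = 2461, b = 326, c = 1359, d = 1619.
Risk in exposed = 2461/2787 = 0.883028; risk in unexposed = 1359/2978 = 0.456347.
Risk difference = 0.883028 − 0.456347 = 0.426682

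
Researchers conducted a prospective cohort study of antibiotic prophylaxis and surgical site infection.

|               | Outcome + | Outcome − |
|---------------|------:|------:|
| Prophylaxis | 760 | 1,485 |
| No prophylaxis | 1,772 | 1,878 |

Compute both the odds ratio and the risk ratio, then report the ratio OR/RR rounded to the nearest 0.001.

0.778

Cells: a = 760, b = 1485, c = 1772, d = 1878.
OR = (760·1878)/(1485·1772) = 1427280/2631420 = 0.54240
Risk in exposed = 760/2245 = 0.33853; risk in unexposed = 1772/3650 = 0.48548; RR = 0.69731
OR/RR = 0.54240 / 0.69731 = 0.77784
The outcome is not rare, so the OR lies further from 1 than the RR.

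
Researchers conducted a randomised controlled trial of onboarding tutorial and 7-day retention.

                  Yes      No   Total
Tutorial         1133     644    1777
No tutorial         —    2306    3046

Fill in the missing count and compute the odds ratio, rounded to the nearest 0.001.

5.482

The missing cell is in the unexposed row: 3046 − 2306 = 740.
So a = 1133, b = 644, c = 740, d = 2306.
OR = (a·d)/(b·c) = (1133 × 2306) / (644 × 740) = 2612698 / 476560 = 5.48241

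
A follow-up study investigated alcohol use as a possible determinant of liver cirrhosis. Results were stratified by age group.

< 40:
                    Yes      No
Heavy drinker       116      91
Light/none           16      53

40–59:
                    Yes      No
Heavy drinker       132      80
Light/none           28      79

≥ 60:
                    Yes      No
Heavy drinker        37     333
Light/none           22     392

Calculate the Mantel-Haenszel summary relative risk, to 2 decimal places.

2.26

RR_MH = Σ(aᵢ·n₀ᵢ/nᵢ) / Σ(cᵢ·n₁ᵢ/nᵢ), with n₁ᵢ = aᵢ+bᵢ (exposed), n₀ᵢ = cᵢ+dᵢ (unexposed), nᵢ = n₁ᵢ+n₀ᵢ.
Stratum 1 (< 40): n₁ = 207, n₀ = 69, n = 276; a·n₀/n = 116·69/276 = 29.0000; c·n₁/n = 16·207/276 = 12.0000
Stratum 2 (40–59): n₁ = 212, n₀ = 107, n = 319; a·n₀/n = 132·107/319 = 44.2759; c·n₁/n = 28·212/319 = 18.6082
Stratum 3 (≥ 60): n₁ = 370, n₀ = 414, n = 784; a·n₀/n = 37·414/784 = 19.5383; c·n₁/n = 22·370/784 = 10.3827
RR_MH = (29.0000 + 44.2759 + 19.5383) / (12.0000 + 18.6082 + 10.3827) = 92.8141 / 40.9908 = 2.26427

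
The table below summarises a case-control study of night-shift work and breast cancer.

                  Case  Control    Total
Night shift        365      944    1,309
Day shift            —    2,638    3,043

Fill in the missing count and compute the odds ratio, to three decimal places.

2.518

The missing cell is in the unexposed row: 3043 − 2638 = 405.
So a = 365, b = 944, c = 405, d = 2638.
OR = (a·d)/(b·c) = (365 × 2638) / (944 × 405) = 962870 / 382320 = 2.51849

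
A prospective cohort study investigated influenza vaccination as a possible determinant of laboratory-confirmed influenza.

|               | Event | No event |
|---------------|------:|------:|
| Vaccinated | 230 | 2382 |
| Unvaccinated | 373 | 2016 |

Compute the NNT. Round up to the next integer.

Risk in treated group = 230/2612 = 0.08806; risk in control = 373/2389 = 0.15613.
Absolute risk reduction = 0.15613 − 0.08806 = 0.06808
NNT = 1 / ARR = 1 / 0.06808 = 14.689 → round up → 15

15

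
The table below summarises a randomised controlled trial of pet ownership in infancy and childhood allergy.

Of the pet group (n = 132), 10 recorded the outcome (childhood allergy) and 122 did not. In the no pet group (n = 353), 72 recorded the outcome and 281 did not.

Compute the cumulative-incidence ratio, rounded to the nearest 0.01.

0.37

From the description: a = 10, b = 122, c = 72, d = 281.
Risk in exposed = 10/132 = 0.07576; risk in unexposed = 72/353 = 0.20397.
RR = 0.07576 / 0.20397 = 0.37142
The risk is 63% lower among the exposed than among the unexposed.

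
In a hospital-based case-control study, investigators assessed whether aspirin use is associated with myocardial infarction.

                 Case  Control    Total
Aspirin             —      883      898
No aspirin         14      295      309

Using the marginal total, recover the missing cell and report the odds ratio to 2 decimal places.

The missing cell is in the exposed row: 898 − 883 = 15.
So a = 15, b = 883, c = 14, d = 295.
OR = (a·d)/(b·c) = (15 × 295) / (883 × 14) = 4425 / 12362 = 0.35795

0.36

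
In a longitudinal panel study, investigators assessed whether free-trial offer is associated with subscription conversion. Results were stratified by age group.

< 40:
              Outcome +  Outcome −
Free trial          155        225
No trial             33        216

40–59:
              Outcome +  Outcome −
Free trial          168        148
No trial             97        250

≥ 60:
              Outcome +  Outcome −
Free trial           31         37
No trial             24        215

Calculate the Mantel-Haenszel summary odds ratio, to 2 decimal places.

OR_MH = Σ(aᵢdᵢ/nᵢ) / Σ(bᵢcᵢ/nᵢ), where nᵢ is the stratum total.
Stratum 1 (< 40): n = 629; a·d/n = 155·216/629 = 53.2273; b·c/n = 225·33/629 = 11.8045
Stratum 2 (40–59): n = 663; a·d/n = 168·250/663 = 63.3484; b·c/n = 148·97/663 = 21.6531
Stratum 3 (≥ 60): n = 307; a·d/n = 31·215/307 = 21.7101; b·c/n = 37·24/307 = 2.8925
OR_MH = (53.2273 + 63.3484 + 21.7101) / (11.8045 + 21.6531 + 2.8925) = 138.2859 / 36.3501 = 3.80428

3.80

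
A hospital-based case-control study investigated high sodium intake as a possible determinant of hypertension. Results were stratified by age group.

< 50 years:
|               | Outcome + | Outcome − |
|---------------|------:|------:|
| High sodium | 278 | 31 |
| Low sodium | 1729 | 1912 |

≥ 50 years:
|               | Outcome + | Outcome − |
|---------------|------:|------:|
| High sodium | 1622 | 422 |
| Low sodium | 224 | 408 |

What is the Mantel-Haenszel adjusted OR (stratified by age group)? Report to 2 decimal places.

OR_MH = Σ(aᵢdᵢ/nᵢ) / Σ(bᵢcᵢ/nᵢ), where nᵢ is the stratum total.
Stratum 1 (< 50 years): n = 3950; a·d/n = 278·1912/3950 = 134.5661; b·c/n = 31·1729/3950 = 13.5694
Stratum 2 (≥ 50 years): n = 2676; a·d/n = 1622·408/2676 = 247.3004; b·c/n = 422·224/2676 = 35.3244
OR_MH = (134.5661 + 247.3004) / (13.5694 + 35.3244) = 381.8665 / 48.8937 = 7.81013

7.81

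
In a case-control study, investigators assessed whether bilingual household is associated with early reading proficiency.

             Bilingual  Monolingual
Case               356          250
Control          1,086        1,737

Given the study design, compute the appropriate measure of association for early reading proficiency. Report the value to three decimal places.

2.278

Reading the table with exposure as columns: a = 356 (Bilingual, case), b = 1086 (Bilingual, non-case), c = 250 (Monolingual, case), d = 1737.
This is a case-control study: participants were sampled on outcome status, so risks in the source population cannot be estimated directly — relative risk is not valid here. The odds ratio is the appropriate measure.
OR = (a·d)/(b·c) = (356 × 1737) / (1086 × 250) = 618372 / 271500 = 2.27761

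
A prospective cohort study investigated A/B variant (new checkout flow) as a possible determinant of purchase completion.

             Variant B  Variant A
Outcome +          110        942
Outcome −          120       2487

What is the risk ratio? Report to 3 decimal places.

1.741

Reading the table with exposure as columns: a = 110 (Variant B, case), b = 120 (Variant B, non-case), c = 942 (Variant A, case), d = 2487.
Risk in exposed = 110/230 = 0.47826; risk in unexposed = 942/3429 = 0.27472.
RR = 0.47826 / 0.27472 = 1.74093
The risk among the exposed is 1.74 times that among the unexposed.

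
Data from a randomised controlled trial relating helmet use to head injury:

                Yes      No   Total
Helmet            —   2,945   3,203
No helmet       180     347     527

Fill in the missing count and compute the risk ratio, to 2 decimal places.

0.24

The missing cell is in the exposed row: 3203 − 2945 = 258.
So a = 258, b = 2945, c = 180, d = 347.
RR = [a/(a+b)] / [c/(c+d)] = (258/3203) / (180/527) = 0.08055/0.34156 = 0.23583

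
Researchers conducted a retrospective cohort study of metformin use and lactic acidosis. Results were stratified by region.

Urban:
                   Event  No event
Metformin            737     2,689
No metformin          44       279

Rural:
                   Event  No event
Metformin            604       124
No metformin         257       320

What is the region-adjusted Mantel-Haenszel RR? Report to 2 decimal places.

RR_MH = Σ(aᵢ·n₀ᵢ/nᵢ) / Σ(cᵢ·n₁ᵢ/nᵢ), with n₁ᵢ = aᵢ+bᵢ (exposed), n₀ᵢ = cᵢ+dᵢ (unexposed), nᵢ = n₁ᵢ+n₀ᵢ.
Stratum 1 (Urban): n₁ = 3426, n₀ = 323, n = 3749; a·n₀/n = 737·323/3749 = 63.4972; c·n₁/n = 44·3426/3749 = 40.2091
Stratum 2 (Rural): n₁ = 728, n₀ = 577, n = 1305; a·n₀/n = 604·577/1305 = 267.0559; c·n₁/n = 257·728/1305 = 143.3686
RR_MH = (63.4972 + 267.0559) / (40.2091 + 143.3686) = 330.5531 / 183.5777 = 1.80062

1.80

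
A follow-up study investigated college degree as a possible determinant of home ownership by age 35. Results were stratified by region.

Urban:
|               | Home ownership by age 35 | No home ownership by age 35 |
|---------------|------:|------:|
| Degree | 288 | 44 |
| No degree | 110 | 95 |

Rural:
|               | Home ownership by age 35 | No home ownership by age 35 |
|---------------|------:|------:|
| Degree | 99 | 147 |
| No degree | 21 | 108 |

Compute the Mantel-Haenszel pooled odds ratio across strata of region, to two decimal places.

4.61

OR_MH = Σ(aᵢdᵢ/nᵢ) / Σ(bᵢcᵢ/nᵢ), where nᵢ is the stratum total.
Stratum 1 (Urban): n = 537; a·d/n = 288·95/537 = 50.9497; b·c/n = 44·110/537 = 9.0130
Stratum 2 (Rural): n = 375; a·d/n = 99·108/375 = 28.5120; b·c/n = 147·21/375 = 8.2320
OR_MH = (50.9497 + 28.5120) / (9.0130 + 8.2320) = 79.4617 / 17.2450 = 4.60780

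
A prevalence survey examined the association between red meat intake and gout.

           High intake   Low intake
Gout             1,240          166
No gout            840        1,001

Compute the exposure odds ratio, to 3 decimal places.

Reading the table with exposure as columns: a = 1240 (High intake, case), b = 840 (High intake, non-case), c = 166 (Low intake, case), d = 1001.
OR = (a·d)/(b·c) = (1240 × 1001) / (840 × 166) = 1241240 / 139440 = 8.90161
The odds of gout are about 8.90 times as high in the high intake group.

8.902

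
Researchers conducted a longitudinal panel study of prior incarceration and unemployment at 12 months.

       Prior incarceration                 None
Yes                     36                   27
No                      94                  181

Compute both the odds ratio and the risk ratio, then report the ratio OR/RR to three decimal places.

Reading the table with exposure as columns: a = 36 (Prior incarceration, case), b = 94 (Prior incarceration, non-case), c = 27 (None, case), d = 181.
OR = (36·181)/(94·27) = 6516/2538 = 2.56738
Risk in exposed = 36/130 = 0.27692; risk in unexposed = 27/208 = 0.12981; RR = 2.13333
OR/RR = 2.56738 / 2.13333 = 1.20346
The outcome is not rare, so the OR lies further from 1 than the RR.

1.203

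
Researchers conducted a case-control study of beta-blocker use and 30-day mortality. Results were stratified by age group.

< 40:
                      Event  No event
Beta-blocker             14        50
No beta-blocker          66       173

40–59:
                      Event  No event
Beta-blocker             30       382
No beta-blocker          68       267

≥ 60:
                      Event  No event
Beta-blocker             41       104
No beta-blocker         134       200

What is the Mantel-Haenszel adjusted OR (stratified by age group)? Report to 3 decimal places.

OR_MH = Σ(aᵢdᵢ/nᵢ) / Σ(bᵢcᵢ/nᵢ), where nᵢ is the stratum total.
Stratum 1 (< 40): n = 303; a·d/n = 14·173/303 = 7.9934; b·c/n = 50·66/303 = 10.8911
Stratum 2 (40–59): n = 747; a·d/n = 30·267/747 = 10.7229; b·c/n = 382·68/747 = 34.7738
Stratum 3 (≥ 60): n = 479; a·d/n = 41·200/479 = 17.1190; b·c/n = 104·134/479 = 29.0939
OR_MH = (7.9934 + 10.7229 + 17.1190) / (10.8911 + 34.7738 + 29.0939) = 35.8353 / 74.7588 = 0.47935

0.479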